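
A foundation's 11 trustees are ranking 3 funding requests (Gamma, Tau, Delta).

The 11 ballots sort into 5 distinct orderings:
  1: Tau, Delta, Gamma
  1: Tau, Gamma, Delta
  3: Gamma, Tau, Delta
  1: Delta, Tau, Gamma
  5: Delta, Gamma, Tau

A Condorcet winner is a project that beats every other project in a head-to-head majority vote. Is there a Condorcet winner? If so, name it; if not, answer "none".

Head-to-head results (11 reviewers):
Gamma vs Tau: 8 to 3, Gamma.
Gamma vs Delta: Gamma preferred on 1+3 = 4 ballots; Delta wins 7–4.
Tau vs Delta: Tau preferred on 1+1+3 = 5 ballots; Delta wins 6–5.
Delta wins every pairwise contest, so Delta is the Condorcet winner.

Delta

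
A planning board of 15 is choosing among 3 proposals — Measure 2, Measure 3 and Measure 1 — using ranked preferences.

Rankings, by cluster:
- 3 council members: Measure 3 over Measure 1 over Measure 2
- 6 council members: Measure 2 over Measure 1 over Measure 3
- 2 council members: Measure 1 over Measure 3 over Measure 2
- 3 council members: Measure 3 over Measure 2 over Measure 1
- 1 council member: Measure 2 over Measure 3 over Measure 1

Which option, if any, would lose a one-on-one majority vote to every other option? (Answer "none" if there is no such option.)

none

Head-to-head results (15 council members):
Measure 2–Measure 3: Measure 3 8–7.
Measure 2 vs Measure 1: Measure 2 wins 10–5.
Measure 3 vs Measure 1: Measure 3 preferred on 3+3+1 = 7 ballots; Measure 1 wins 8–7.
No option is winless: Measure 2 beats Measure 1; Measure 3 beats Measure 2; Measure 1 beats Measure 3. There is no Condorcet loser.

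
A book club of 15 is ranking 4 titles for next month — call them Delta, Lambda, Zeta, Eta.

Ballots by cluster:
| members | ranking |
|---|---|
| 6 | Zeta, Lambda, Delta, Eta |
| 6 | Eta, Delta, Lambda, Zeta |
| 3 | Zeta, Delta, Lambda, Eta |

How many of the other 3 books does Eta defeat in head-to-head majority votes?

0

Eta against each rival (15 members):
Eta vs Delta: Delta wins 9–6.
Eta–Lambda: Lambda 9–6.
Eta vs Zeta: Zeta, 9–6.
Eta beats no one; loses to Delta, Lambda, Zeta — 0 pairwise wins.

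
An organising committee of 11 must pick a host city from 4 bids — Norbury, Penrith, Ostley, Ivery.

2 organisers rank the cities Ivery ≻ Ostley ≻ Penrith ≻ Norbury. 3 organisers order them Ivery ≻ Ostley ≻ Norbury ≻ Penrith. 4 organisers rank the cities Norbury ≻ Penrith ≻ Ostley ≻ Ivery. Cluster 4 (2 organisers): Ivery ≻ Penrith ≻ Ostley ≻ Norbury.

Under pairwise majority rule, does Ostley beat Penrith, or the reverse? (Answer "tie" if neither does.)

Ballots ranking Ostley above Penrith: 2 + 3 = 5.
Ballots ranking Penrith above Ostley: 11 − 5 = 6.
Penrith wins the head-to-head 6–5.

Penrith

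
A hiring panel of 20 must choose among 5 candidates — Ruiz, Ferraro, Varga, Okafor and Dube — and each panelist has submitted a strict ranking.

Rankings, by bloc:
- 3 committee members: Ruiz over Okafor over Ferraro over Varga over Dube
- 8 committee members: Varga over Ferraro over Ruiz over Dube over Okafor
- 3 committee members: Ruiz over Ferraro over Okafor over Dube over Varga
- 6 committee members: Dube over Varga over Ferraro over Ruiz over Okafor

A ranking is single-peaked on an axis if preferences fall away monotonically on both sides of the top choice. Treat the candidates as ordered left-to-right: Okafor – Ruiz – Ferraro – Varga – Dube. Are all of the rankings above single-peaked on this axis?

Axis positions: Okafor=1, Ruiz=2, Ferraro=3, Varga=4, Dube=5.
Bloc 1 (peak Ruiz at position 2): ranking walks positions 2-1-3-4-5, expanding outward from the peak — single-peaked.
Bloc 2 (peak Varga at position 4): ranking walks positions 4-3-2-5-1, expanding outward from the peak — single-peaked.
Bloc 3: ranking walks positions 2-3-1-5-4; Dube is ranked above Varga even though Varga lies between Dube and the peak Ruiz on the axis — preferences dip and rise again. Not single-peaked.
Bloc 4 (peak Dube at position 5): ranking walks positions 5-4-3-2-1, expanding outward from the peak — single-peaked.
Bloc 3 violates single-peakedness, so the profile is not single-peaked on this axis.

no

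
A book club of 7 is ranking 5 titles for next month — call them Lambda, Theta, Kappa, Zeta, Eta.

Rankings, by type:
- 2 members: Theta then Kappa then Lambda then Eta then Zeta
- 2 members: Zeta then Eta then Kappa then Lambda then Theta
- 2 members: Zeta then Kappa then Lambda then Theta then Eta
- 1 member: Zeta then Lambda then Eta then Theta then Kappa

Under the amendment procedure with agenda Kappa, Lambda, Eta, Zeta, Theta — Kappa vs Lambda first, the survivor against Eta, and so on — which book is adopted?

Round 1: Kappa vs Lambda — 6–1, Kappa advances.
Round 2: Kappa vs Eta — 4–3, Kappa advances.
Round 3: Kappa vs Zeta — 2–5, Zeta advances.
Round 4: Zeta vs Theta — 5–2, Zeta advances.
The agenda winner is Zeta.

Zeta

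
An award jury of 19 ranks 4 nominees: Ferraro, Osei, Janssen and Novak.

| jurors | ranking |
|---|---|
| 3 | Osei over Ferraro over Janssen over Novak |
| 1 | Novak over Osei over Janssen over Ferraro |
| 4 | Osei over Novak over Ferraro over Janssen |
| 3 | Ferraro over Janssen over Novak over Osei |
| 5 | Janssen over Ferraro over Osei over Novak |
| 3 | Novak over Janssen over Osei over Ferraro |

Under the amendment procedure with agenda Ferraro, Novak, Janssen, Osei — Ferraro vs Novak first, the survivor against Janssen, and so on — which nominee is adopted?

Osei

Round 1: Ferraro vs Novak — 11–8, Ferraro advances.
Round 2: Ferraro vs Janssen — 10–9, Ferraro advances.
Round 3: Ferraro vs Osei — 8–11, Osei advances.
Osei survives the agenda.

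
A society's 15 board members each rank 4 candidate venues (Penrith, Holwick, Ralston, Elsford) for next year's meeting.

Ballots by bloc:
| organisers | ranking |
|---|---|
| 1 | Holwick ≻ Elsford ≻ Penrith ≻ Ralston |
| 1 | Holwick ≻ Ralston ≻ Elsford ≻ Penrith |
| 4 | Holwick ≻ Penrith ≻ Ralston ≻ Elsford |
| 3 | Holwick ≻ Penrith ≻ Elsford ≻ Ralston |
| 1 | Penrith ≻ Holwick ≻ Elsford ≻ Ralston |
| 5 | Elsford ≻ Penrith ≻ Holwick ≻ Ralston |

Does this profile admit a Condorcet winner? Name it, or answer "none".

Holwick

Check each pair by majority over 15 ballots:
Penrith vs Holwick: Holwick, 9–6.
Penrith vs Ralston: Penrith wins 14–1.
Penrith–Elsford: Penrith 8–7.
Holwick vs Ralston: Holwick, 15–0.
Holwick–Elsford: Holwick 10–5.
Ralston vs Elsford: Elsford wins 10–5.
Holwick beats each of Penrith, Ralston, Elsford — Holwick is the Condorcet winner.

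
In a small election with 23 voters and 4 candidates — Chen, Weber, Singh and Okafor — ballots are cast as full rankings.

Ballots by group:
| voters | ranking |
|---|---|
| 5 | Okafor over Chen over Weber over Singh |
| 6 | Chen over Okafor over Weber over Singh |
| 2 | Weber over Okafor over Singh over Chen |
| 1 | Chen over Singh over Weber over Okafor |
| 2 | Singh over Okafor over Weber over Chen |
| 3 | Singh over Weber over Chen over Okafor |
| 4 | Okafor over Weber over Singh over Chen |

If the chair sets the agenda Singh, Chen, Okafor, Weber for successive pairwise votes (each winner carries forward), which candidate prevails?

Okafor

Round 1: Singh vs Chen — 11–12, Chen advances.
Round 2: Chen vs Okafor — 10–13, Okafor advances.
Round 3: Okafor vs Weber — 17–6, Okafor advances.
The agenda winner is Okafor.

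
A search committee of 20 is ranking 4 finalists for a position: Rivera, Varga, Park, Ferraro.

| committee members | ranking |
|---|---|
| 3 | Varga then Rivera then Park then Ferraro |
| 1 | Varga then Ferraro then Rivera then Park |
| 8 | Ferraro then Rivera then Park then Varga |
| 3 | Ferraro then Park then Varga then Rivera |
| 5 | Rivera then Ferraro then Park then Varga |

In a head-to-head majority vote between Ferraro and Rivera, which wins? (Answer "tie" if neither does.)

Ferraro

Ballots ranking Ferraro above Rivera: 1 + 8 + 3 = 12.
Ballots ranking Rivera above Ferraro: 20 − 12 = 8.
Ferraro wins the head-to-head 12–8.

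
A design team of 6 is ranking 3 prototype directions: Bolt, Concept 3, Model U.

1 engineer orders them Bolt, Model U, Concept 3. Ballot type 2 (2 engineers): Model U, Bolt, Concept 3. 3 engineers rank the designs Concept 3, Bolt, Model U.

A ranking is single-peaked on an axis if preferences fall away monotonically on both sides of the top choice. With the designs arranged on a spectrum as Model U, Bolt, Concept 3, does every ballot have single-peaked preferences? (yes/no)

Axis positions: Model U=1, Bolt=2, Concept 3=3.
Ballot type 1 (peak Bolt at position 2): ranking walks positions 2-1-3, expanding outward from the peak — single-peaked.
Ballot type 2 (peak Model U at position 1): ranking walks positions 1-2-3, expanding outward from the peak — single-peaked.
Ballot type 3 (peak Concept 3 at position 3): ranking walks positions 3-2-1, expanding outward from the peak — single-peaked.
Every ranking is single-peaked on this axis.

yes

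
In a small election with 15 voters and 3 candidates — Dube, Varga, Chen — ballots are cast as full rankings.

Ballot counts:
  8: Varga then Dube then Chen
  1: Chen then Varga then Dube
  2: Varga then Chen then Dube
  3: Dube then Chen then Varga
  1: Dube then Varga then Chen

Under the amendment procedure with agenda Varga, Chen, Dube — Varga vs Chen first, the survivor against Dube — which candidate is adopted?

Varga

Round 1: Varga vs Chen — 11–4, Varga advances.
Round 2: Varga vs Dube — 11–4, Varga advances.
Varga survives the agenda.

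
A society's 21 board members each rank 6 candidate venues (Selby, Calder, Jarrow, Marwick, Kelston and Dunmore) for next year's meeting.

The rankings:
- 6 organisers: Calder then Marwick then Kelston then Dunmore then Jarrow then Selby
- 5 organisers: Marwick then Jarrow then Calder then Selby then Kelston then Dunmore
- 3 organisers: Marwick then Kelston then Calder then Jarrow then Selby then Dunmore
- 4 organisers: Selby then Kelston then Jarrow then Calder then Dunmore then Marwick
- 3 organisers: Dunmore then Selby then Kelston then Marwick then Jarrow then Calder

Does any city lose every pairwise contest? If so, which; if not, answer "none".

Pairwise majorities:
Selby vs Calder: Selby preferred on 4+3 = 7 ballots; Calder wins 14–7.
Selby–Jarrow: Jarrow 14–7.
Selby vs Marwick: Marwick wins 14–7.
Selby vs Kelston: Selby, 12–9.
Selby vs Dunmore: Selby preferred on 5+3+4 = 12 ballots; Selby wins 12–9.
Calder vs Jarrow: 6+3 = 9 for Calder, 12 for Jarrow — Jarrow by 12–9.
Calder–Marwick: Marwick 11–10.
Calder vs Kelston: 6+5 = 11 for Calder, 10 for Kelston — Calder by 11–10.
Calder vs Dunmore: Calder is ranked higher on 6+5+3+4 = 18 ballots, Dunmore on 3. Calder wins 18–3.
Jarrow vs Marwick: Jarrow preferred on 4 ballots; Marwick wins 17–4.
Jarrow vs Kelston: Kelston, 16–5.
Jarrow vs Dunmore: Jarrow is ranked higher on 5+3+4 = 12 ballots, Dunmore on 9. Jarrow wins 12–9.
Marwick vs Kelston: Marwick, 14–7.
Marwick vs Dunmore: Marwick, 14–7.
Kelston vs Dunmore: Kelston wins 18–3.
Dunmore loses to every other city — it is the Condorcet loser.

Dunmore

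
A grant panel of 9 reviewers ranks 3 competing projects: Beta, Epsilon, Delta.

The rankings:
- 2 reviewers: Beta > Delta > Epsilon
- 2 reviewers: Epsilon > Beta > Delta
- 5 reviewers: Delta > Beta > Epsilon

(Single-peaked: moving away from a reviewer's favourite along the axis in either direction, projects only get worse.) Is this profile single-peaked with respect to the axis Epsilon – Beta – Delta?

Axis positions: Epsilon=1, Beta=2, Delta=3.
Cluster 1 (peak Beta at position 2): ranking walks positions 2-3-1, expanding outward from the peak — single-peaked.
Cluster 2 (peak Epsilon at position 1): ranking walks positions 1-2-3, expanding outward from the peak — single-peaked.
Cluster 3 (peak Delta at position 3): ranking walks positions 3-2-1, expanding outward from the peak — single-peaked.
Every ranking is single-peaked on this axis.

yes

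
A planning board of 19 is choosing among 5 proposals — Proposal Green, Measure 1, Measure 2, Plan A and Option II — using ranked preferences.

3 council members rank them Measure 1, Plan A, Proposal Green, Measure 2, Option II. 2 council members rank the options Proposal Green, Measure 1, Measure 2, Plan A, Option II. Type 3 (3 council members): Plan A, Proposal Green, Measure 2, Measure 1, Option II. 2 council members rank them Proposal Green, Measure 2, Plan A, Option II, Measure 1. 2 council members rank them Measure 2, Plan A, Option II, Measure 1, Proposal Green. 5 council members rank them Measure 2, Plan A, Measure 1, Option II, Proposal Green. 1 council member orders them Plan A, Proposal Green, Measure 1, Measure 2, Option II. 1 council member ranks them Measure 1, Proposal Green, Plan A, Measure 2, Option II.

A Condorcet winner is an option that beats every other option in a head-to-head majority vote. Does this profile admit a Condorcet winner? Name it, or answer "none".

Head-to-head results (19 council members):
Proposal Green vs Measure 1: 8 to 11, Measure 1.
Proposal Green vs Measure 2: Proposal Green is ranked higher on 3+2+3+2+1+1 = 12 ballots, Measure 2 on 7. Proposal Green wins 12–7.
Proposal Green vs Plan A: 2+2+1 = 5 for Proposal Green, 14 for Plan A — Plan A by 14–5.
Proposal Green vs Option II: Proposal Green preferred on 3+2+3+2+1+1 = 12 ballots; Proposal Green wins 12–7.
Measure 1 vs Measure 2: 7 to 12, Measure 2.
Measure 1 vs Plan A: Measure 1 is ranked higher on 3+2+1 = 6 ballots, Plan A on 13. Plan A wins 13–6.
Measure 1 vs Option II: 15 to 4, Measure 1.
Measure 2 vs Plan A: 11 to 8, Measure 2.
Measure 2 vs Option II: Measure 2 is ranked higher on 19 ballots, Option II on 0. Measure 2 wins 19–0.
Plan A vs Option II: 19 to 0, Plan A.
Each option drops at least one matchup (Proposal Green loses to Measure 1; Measure 1 loses to Measure 2; Measure 2 loses to Proposal Green; Plan A loses to Measure 2; Option II loses to Proposal Green); the cycle Proposal Green → Measure 2 → Measure 1 → Proposal Green rules out a Condorcet winner.

none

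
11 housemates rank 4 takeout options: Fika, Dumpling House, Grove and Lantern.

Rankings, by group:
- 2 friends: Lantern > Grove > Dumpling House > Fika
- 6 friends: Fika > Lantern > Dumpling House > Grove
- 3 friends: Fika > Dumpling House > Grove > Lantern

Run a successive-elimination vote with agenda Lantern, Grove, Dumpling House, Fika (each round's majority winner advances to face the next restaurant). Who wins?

Fika

Round 1: Lantern vs Grove — 8–3, Lantern advances.
Round 2: Lantern vs Dumpling House — 8–3, Lantern advances.
Round 3: Lantern vs Fika — 2–9, Fika advances.
The agenda winner is Fika.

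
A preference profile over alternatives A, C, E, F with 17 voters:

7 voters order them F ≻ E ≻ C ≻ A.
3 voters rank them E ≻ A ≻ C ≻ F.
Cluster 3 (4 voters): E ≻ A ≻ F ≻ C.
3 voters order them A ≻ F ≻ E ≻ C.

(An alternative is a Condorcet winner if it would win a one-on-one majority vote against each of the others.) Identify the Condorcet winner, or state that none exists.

none

Check each pair by majority over 17 ballots:
A–C: A 10–7.
A–E: E 14–3.
A vs F: A wins 10–7.
C vs E: E wins 17–0.
C–F: F 14–3.
E vs F: F wins 10–7.
Each alternative drops at least one matchup (A loses to E; C loses to A; E loses to F; F loses to A); the cycle A > F > E > A rules out a Condorcet winner.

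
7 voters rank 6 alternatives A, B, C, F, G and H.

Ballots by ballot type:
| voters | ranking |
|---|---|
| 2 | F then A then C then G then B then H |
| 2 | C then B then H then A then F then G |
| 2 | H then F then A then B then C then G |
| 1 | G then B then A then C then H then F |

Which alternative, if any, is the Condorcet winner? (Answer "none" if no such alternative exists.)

Pairwise majorities:
A vs B: A, 4–3.
A–C: A 5–2.
A–F: F 4–3.
A vs G: A, 6–1.
A vs H: H wins 4–3.
B vs C: C wins 4–3.
B–F: F 4–3.
B–G: B 4–3.
B vs H: B wins 5–2.
C–F: F 4–3.
C vs G: C wins 6–1.
C–H: C 5–2.
F vs G: F wins 6–1.
F vs H: H wins 5–2.
G vs H: H wins 4–3.
Every alternative loses at least once (A loses to F; B loses to A; C loses to A; F loses to H; G loses to A; H loses to B). The majority relation contains the cycle A beats B beats H beats A, so there is no Condorcet winner.

none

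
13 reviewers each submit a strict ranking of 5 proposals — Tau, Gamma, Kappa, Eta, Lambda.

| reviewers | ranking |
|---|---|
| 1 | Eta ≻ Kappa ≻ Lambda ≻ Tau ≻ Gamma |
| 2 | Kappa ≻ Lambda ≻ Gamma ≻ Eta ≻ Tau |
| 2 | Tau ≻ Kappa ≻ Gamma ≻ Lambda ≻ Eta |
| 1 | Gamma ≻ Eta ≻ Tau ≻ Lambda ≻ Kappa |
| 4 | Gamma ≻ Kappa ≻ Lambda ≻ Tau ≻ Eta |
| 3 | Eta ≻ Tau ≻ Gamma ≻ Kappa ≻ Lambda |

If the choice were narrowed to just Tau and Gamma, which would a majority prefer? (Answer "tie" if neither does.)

Ballots ranking Tau above Gamma: 1 + 2 + 3 = 6.
Ballots ranking Gamma above Tau: 13 − 6 = 7.
Gamma wins the head-to-head 7–6.

Gamma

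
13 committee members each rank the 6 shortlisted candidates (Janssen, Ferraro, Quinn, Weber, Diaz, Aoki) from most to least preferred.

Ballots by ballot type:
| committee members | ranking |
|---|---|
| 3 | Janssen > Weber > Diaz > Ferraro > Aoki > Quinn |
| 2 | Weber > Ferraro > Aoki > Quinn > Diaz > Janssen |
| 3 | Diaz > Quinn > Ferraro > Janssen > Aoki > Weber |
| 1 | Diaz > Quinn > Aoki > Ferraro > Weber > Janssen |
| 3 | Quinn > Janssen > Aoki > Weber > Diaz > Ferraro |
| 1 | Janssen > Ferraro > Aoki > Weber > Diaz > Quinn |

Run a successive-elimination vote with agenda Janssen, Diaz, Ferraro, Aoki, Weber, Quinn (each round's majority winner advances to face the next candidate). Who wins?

Round 1: Janssen vs Diaz — 7–6, Janssen advances.
Round 2: Janssen vs Ferraro — 7–6, Janssen advances.
Round 3: Janssen vs Aoki — 10–3, Janssen advances.
Round 4: Janssen vs Weber — 10–3, Janssen advances.
Round 5: Janssen vs Quinn — 4–9, Quinn advances.
The agenda winner is Quinn.

Quinn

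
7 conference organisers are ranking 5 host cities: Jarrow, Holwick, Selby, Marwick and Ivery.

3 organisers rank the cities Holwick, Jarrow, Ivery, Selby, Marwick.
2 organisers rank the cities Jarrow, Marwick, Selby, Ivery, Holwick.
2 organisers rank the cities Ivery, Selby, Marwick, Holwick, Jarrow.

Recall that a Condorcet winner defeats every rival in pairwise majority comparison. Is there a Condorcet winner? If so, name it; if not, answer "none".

Head-to-head results (7 organisers):
Jarrow vs Holwick: Holwick, 5–2.
Jarrow–Selby: Jarrow 5–2.
Jarrow vs Marwick: Jarrow, 5–2.
Jarrow vs Ivery: Jarrow wins 5–2.
Holwick vs Selby: Selby, 4–3.
Holwick vs Marwick: Marwick wins 4–3.
Holwick–Ivery: Ivery 4–3.
Selby vs Marwick: Selby, 5–2.
Selby–Ivery: Ivery 5–2.
Marwick–Ivery: Ivery 5–2.
Every city loses at least once (Jarrow loses to Holwick; Holwick loses to Selby; Selby loses to Jarrow; Marwick loses to Jarrow; Ivery loses to Jarrow). The majority relation contains the cycle Jarrow → Selby → Holwick → Jarrow, so there is no Condorcet winner.

none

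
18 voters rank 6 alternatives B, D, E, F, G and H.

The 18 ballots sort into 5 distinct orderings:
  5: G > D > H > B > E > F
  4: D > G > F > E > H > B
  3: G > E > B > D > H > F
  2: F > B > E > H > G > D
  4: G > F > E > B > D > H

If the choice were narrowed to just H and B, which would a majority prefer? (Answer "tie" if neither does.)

Ballots ranking H above B: 5 + 4 = 9.
Ballots ranking B above H: 18 − 9 = 9.
9–9: the pair ties.

tie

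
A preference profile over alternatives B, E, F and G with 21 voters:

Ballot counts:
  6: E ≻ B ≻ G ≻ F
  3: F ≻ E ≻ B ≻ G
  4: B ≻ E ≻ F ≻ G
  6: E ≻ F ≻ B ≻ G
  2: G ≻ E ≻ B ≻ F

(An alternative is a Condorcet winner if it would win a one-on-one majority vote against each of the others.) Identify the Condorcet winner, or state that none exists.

Pairwise majorities:
B vs E: 4 to 17, E.
B vs F: B, 12–9.
B–G: B 19–2.
E vs F: E wins 18–3.
E vs G: 19 to 2, E.
F vs G: F is ranked higher on 3+4+6 = 13 ballots, G on 8. F wins 13–8.
E wins every pairwise contest, so E is the Condorcet winner.

E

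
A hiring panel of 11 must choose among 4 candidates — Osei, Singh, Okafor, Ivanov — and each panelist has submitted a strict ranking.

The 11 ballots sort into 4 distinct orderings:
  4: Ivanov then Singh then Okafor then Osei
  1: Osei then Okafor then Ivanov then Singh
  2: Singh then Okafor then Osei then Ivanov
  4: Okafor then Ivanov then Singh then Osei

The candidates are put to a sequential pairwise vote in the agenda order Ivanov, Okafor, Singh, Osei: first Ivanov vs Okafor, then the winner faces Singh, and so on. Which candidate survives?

Singh

Round 1: Ivanov vs Okafor — 4–7, Okafor advances.
Round 2: Okafor vs Singh — 5–6, Singh advances.
Round 3: Singh vs Osei — 10–1, Singh advances.
Singh survives the agenda.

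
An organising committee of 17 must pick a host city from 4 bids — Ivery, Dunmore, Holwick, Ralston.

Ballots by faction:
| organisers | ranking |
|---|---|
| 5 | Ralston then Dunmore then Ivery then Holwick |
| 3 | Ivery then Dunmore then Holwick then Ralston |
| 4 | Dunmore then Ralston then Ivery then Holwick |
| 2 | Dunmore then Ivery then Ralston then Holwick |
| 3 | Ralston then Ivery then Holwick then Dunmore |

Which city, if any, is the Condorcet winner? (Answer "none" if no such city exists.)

Pairwise majorities:
Ivery vs Dunmore: Dunmore wins 11–6.
Ivery vs Holwick: 17 to 0, Ivery.
Ivery vs Ralston: Ivery preferred on 3+2 = 5 ballots; Ralston wins 12–5.
Dunmore vs Holwick: Dunmore wins 14–3.
Dunmore vs Ralston: 9 to 8, Dunmore.
Holwick vs Ralston: Holwick is ranked higher on 3 ballots, Ralston on 14. Ralston wins 14–3.
Only Dunmore has no losses; Dunmore is the Condorcet winner.

Dunmore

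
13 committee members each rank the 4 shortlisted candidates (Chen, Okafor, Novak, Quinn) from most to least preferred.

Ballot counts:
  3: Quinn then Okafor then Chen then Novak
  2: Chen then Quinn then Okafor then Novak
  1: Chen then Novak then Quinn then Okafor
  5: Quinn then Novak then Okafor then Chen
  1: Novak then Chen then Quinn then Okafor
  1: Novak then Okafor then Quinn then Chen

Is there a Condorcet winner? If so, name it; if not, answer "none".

Quinn

Pairwise majorities:
Chen vs Okafor: Okafor, 9–4.
Chen vs Novak: Novak, 7–6.
Chen vs Quinn: Chen is ranked higher on 2+1+1 = 4 ballots, Quinn on 9. Quinn wins 9–4.
Okafor–Novak: Novak 8–5.
Okafor vs Quinn: Quinn wins 12–1.
Novak vs Quinn: Quinn wins 10–3.
Only Quinn has no losses; Quinn is the Condorcet winner.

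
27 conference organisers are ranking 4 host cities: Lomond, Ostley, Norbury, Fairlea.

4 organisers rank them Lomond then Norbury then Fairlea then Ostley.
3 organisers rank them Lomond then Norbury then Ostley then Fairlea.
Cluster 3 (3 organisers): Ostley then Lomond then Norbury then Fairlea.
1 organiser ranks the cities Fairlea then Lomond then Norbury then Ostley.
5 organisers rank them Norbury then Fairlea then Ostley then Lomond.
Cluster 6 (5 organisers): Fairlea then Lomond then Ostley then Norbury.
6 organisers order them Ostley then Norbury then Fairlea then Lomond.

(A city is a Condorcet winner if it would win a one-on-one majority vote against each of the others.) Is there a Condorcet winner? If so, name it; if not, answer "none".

Check each pair by majority over 27 ballots:
Lomond vs Ostley: Ostley, 14–13.
Lomond vs Norbury: Lomond, 16–11.
Lomond vs Fairlea: Fairlea wins 17–10.
Ostley vs Norbury: Ostley, 14–13.
Ostley vs Fairlea: Fairlea wins 15–12.
Norbury vs Fairlea: Norbury wins 21–6.
Each city drops at least one matchup (Lomond loses to Ostley; Ostley loses to Fairlea; Norbury loses to Lomond; Fairlea loses to Norbury); the cycle Lomond > Norbury > Fairlea > Lomond rules out a Condorcet winner.

none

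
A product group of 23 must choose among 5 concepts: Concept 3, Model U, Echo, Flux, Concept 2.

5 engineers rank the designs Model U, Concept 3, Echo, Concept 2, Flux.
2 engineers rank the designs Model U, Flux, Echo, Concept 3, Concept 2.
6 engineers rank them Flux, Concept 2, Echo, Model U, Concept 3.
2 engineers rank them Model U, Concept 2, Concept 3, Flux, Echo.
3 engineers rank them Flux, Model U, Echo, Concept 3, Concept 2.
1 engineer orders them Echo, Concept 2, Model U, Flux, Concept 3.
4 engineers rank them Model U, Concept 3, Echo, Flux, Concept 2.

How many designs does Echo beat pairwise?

2

Echo against each rival (23 engineers):
Echo vs Concept 3: 2+6+3+1 = 12 for Echo, 11 for Concept 3 — Echo by 12–11.
Echo vs Model U: Model U wins 16–7.
Echo vs Flux: Echo preferred on 5+1+4 = 10 ballots; Flux wins 13–10.
Echo vs Concept 2: Echo, 15–8.
Echo beats Concept 3, Concept 2; loses to Model U, Flux — 2 pairwise wins.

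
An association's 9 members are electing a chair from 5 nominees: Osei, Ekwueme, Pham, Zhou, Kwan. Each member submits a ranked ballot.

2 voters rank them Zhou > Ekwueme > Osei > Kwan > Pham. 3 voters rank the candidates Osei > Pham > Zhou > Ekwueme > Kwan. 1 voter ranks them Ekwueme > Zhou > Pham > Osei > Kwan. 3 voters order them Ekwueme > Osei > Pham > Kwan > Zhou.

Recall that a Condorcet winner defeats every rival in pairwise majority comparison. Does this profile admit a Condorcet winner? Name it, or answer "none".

Pairwise majorities:
Osei vs Ekwueme: Ekwueme wins 6–3.
Osei–Pham: Osei 8–1.
Osei–Zhou: Osei 6–3.
Osei vs Kwan: Osei, 9–0.
Ekwueme vs Pham: Ekwueme, 6–3.
Ekwueme–Zhou: Zhou 5–4.
Ekwueme vs Kwan: Ekwueme wins 9–0.
Pham vs Zhou: Pham wins 6–3.
Pham vs Kwan: Pham wins 7–2.
Zhou vs Kwan: Zhou wins 6–3.
Each candidate drops at least one matchup (Osei loses to Ekwueme; Ekwueme loses to Zhou; Pham loses to Osei; Zhou loses to Osei; Kwan loses to Osei); the cycle Osei → Zhou → Ekwueme → Osei rules out a Condorcet winner.

none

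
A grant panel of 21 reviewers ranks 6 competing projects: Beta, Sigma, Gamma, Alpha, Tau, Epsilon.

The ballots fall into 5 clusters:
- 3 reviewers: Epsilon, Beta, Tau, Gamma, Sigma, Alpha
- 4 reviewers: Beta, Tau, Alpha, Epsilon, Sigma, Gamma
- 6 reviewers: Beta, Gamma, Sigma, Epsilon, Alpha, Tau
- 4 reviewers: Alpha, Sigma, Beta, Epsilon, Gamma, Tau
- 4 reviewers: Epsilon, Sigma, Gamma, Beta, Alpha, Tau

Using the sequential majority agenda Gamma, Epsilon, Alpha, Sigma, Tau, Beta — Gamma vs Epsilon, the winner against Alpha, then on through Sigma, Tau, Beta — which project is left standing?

Beta

Round 1: Gamma vs Epsilon — 6–15, Epsilon advances.
Round 2: Epsilon vs Alpha — 13–8, Epsilon advances.
Round 3: Epsilon vs Sigma — 11–10, Epsilon advances.
Round 4: Epsilon vs Tau — 17–4, Epsilon advances.
Round 5: Epsilon vs Beta — 7–14, Beta advances.
Beta survives the agenda.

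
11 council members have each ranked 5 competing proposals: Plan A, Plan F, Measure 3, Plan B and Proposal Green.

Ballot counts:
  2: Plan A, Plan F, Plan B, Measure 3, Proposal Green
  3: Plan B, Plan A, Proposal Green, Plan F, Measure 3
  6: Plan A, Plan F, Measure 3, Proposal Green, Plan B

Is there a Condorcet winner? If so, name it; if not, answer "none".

Plan A

Pairwise majorities:
Plan A vs Plan F: 2+3+6 = 11 for Plan A, 0 for Plan F — Plan A by 11–0.
Plan A vs Measure 3: Plan A is ranked higher on 2+3+6 = 11 ballots, Measure 3 on 0. Plan A wins 11–0.
Plan A vs Plan B: 8 to 3, Plan A.
Plan A vs Proposal Green: Plan A preferred on 2+3+6 = 11 ballots; Plan A wins 11–0.
Plan F vs Measure 3: 11 to 0, Plan F.
Plan F vs Plan B: Plan F is ranked higher on 2+6 = 8 ballots, Plan B on 3. Plan F wins 8–3.
Plan F vs Proposal Green: 8 to 3, Plan F.
Measure 3 vs Plan B: Measure 3 is ranked higher on 6 ballots, Plan B on 5. Measure 3 wins 6–5.
Measure 3 vs Proposal Green: 8 to 3, Measure 3.
Plan B vs Proposal Green: Plan B preferred on 2+3 = 5 ballots; Proposal Green wins 6–5.
Plan A wins every pairwise contest, so Plan A is the Condorcet winner.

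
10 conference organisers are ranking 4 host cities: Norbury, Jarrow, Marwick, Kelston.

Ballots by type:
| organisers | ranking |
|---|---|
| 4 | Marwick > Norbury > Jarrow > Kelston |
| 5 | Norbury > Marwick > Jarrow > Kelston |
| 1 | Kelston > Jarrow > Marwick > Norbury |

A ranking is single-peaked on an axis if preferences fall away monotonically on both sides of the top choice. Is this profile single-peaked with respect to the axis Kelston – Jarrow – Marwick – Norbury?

Axis positions: Kelston=1, Jarrow=2, Marwick=3, Norbury=4.
Type 1 (peak Marwick at position 3): ranking walks positions 3-4-2-1, expanding outward from the peak — single-peaked.
Type 2 (peak Norbury at position 4): ranking walks positions 4-3-2-1, expanding outward from the peak — single-peaked.
Type 3 (peak Kelston at position 1): ranking walks positions 1-2-3-4, expanding outward from the peak — single-peaked.
Every ranking is single-peaked on this axis.

yes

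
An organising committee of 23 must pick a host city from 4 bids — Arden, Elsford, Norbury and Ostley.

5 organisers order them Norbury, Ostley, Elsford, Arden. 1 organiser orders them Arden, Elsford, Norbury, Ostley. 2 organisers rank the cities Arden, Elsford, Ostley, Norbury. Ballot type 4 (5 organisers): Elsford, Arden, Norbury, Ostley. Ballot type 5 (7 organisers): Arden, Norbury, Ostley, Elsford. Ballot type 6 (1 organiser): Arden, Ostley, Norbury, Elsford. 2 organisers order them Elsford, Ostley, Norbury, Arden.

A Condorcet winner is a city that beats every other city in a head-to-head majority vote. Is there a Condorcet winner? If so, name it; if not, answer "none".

none

Head-to-head results (23 organisers):
Arden–Elsford: Elsford 12–11.
Arden vs Norbury: Arden, 16–7.
Arden–Ostley: Arden 16–7.
Elsford–Norbury: Norbury 13–10.
Elsford vs Ostley: 1+2+5+2 = 10 for Elsford, 13 for Ostley — Ostley by 13–10.
Norbury vs Ostley: Norbury, 18–5.
No city is unbeaten: Arden loses to Elsford; Elsford loses to Norbury; Norbury loses to Arden; Ostley loses to Arden. In particular Arden beats Norbury beats Elsford beats Arden is a majority cycle — no Condorcet winner exists.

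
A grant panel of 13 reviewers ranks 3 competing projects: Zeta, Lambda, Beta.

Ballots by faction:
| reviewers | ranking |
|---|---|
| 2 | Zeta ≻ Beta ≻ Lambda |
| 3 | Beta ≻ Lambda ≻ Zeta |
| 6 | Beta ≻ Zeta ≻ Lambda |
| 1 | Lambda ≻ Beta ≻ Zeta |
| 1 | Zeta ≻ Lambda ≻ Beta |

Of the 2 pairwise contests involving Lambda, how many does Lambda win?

0

Lambda against each rival (13 reviewers):
Lambda–Zeta: Zeta 9–4.
Lambda vs Beta: Lambda is ranked higher on 1+1 = 2 ballots, Beta on 11. Beta wins 11–2.
Lambda beats no one; loses to Zeta, Beta — 0 pairwise wins.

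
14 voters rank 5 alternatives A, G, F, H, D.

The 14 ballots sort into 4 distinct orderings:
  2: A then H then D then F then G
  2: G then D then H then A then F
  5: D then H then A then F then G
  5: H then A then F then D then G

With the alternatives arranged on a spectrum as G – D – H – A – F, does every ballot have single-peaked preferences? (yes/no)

yes

Axis positions: G=1, D=2, H=3, A=4, F=5.
Bloc 1 (peak A at position 4): ranking walks positions 4-3-2-5-1, expanding outward from the peak — single-peaked.
Bloc 2 (peak G at position 1): ranking walks positions 1-2-3-4-5, expanding outward from the peak — single-peaked.
Bloc 3 (peak D at position 2): ranking walks positions 2-3-4-5-1, expanding outward from the peak — single-peaked.
Bloc 4 (peak H at position 3): ranking walks positions 3-4-5-2-1, expanding outward from the peak — single-peaked.
Every ranking is single-peaked on this axis.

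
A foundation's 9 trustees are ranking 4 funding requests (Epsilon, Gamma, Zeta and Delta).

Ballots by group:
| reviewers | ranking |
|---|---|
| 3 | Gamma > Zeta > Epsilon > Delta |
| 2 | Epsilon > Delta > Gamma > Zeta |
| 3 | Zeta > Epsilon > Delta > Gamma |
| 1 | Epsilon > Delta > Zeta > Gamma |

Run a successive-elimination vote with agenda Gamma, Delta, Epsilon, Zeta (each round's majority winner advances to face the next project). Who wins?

Zeta

Round 1: Gamma vs Delta — 3–6, Delta advances.
Round 2: Delta vs Epsilon — 0–9, Epsilon advances.
Round 3: Epsilon vs Zeta — 3–6, Zeta advances.
Zeta survives the agenda.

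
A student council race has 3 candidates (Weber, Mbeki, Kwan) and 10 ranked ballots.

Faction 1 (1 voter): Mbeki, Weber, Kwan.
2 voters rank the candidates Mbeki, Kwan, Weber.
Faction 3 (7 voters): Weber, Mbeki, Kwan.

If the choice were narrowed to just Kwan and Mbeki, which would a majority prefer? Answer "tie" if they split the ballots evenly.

No ballot ranks Kwan above Mbeki: 0.
Ballots ranking Mbeki above Kwan: 10 − 0 = 10.
Mbeki wins the head-to-head 10–0.

Mbeki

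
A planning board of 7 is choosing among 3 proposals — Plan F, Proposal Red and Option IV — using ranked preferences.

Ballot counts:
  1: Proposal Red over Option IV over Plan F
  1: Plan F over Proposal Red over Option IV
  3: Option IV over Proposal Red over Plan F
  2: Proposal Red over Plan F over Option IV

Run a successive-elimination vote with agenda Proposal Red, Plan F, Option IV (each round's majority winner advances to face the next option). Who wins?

Round 1: Proposal Red vs Plan F — 6–1, Proposal Red advances.
Round 2: Proposal Red vs Option IV — 4–3, Proposal Red advances.
Proposal Red survives the agenda.

Proposal Red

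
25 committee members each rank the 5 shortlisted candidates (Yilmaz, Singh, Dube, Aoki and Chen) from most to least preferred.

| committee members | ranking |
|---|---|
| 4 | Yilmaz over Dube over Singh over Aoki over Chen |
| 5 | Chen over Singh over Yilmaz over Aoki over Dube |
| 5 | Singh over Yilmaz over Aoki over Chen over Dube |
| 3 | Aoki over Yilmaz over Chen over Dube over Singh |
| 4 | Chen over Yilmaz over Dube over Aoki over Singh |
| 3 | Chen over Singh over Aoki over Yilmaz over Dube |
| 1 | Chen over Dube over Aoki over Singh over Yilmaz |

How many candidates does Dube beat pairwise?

Dube against each rival (25 committee members):
Dube vs Yilmaz: Dube preferred on 1 ballot; Yilmaz wins 24–1.
Dube vs Singh: Singh, 13–12.
Dube vs Aoki: Aoki, 16–9.
Dube–Chen: Chen 21–4.
Dube beats no one; loses to Yilmaz, Singh, Aoki, Chen — 0 pairwise wins.

0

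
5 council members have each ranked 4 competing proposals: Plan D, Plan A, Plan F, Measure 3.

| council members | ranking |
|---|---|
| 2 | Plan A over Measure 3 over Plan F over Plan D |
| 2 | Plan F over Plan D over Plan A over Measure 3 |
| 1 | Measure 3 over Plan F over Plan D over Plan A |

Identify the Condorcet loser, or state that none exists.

none

Head-to-head results (5 council members):
Plan D vs Plan A: 2+1 = 3 for Plan D, 2 for Plan A — Plan D by 3–2.
Plan D vs Plan F: Plan D is ranked higher on 0 ballots, Plan F on 5. Plan F wins 5–0.
Plan D vs Measure 3: Measure 3, 3–2.
Plan A vs Plan F: 2 for Plan A, 3 for Plan F — Plan F by 3–2.
Plan A vs Measure 3: 2+2 = 4 for Plan A, 1 for Measure 3 — Plan A by 4–1.
Plan F–Measure 3: Measure 3 3–2.
Every option wins at least one matchup (Plan D beats Plan A; Plan A beats Measure 3; Plan F beats Plan D; Measure 3 beats Plan D), so there is no Condorcet loser.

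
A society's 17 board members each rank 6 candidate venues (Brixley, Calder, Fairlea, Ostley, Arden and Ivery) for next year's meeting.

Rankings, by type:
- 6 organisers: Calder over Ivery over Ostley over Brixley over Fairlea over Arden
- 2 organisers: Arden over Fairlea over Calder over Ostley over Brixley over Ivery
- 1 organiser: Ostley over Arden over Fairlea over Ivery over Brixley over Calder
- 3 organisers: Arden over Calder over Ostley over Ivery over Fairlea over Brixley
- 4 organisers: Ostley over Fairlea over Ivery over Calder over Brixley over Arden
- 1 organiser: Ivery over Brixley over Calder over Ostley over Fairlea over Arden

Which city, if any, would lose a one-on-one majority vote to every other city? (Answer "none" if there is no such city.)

Head-to-head results (17 organisers):
Brixley vs Calder: Brixley is ranked higher on 1+1 = 2 ballots, Calder on 15. Calder wins 15–2.
Brixley vs Fairlea: Brixley preferred on 6+1 = 7 ballots; Fairlea wins 10–7.
Brixley vs Ostley: Ostley, 16–1.
Brixley vs Arden: 11 to 6, Brixley.
Brixley vs Ivery: Ivery, 15–2.
Calder vs Fairlea: 10 to 7, Calder.
Calder–Ostley: Calder 12–5.
Calder vs Arden: 11 to 6, Calder.
Calder vs Ivery: Calder wins 11–6.
Fairlea vs Ostley: Ostley wins 15–2.
Fairlea vs Arden: 11 to 6, Fairlea.
Fairlea vs Ivery: 2+1+4 = 7 for Fairlea, 10 for Ivery — Ivery by 10–7.
Ostley–Arden: Ostley 12–5.
Ostley vs Ivery: 10 to 7, Ostley.
Arden–Ivery: Ivery 11–6.
Arden loses to every other city — it is the Condorcet loser.

Arden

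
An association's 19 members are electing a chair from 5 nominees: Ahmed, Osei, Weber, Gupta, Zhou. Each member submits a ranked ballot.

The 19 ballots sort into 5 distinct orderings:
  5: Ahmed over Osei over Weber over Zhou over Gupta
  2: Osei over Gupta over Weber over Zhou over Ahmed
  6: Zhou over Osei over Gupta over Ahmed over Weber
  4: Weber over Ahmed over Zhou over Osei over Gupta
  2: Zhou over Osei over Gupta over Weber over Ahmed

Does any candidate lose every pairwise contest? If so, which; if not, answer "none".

none

Head-to-head results (19 voters):
Ahmed vs Osei: Osei wins 10–9.
Ahmed vs Weber: Ahmed wins 11–8.
Ahmed vs Gupta: Ahmed preferred on 5+4 = 9 ballots; Gupta wins 10–9.
Ahmed–Zhou: Zhou 10–9.
Osei vs Weber: Osei, 15–4.
Osei vs Gupta: Osei is ranked higher on 5+2+6+4+2 = 19 ballots, Gupta on 0. Osei wins 19–0.
Osei vs Zhou: Zhou, 12–7.
Weber vs Gupta: Weber preferred on 5+4 = 9 ballots; Gupta wins 10–9.
Weber vs Zhou: Weber wins 11–8.
Gupta vs Zhou: 2 to 17, Zhou.
Every candidate wins at least one matchup (Ahmed beats Weber; Osei beats Ahmed; Weber beats Zhou; Gupta beats Ahmed; Zhou beats Ahmed), so there is no Condorcet loser.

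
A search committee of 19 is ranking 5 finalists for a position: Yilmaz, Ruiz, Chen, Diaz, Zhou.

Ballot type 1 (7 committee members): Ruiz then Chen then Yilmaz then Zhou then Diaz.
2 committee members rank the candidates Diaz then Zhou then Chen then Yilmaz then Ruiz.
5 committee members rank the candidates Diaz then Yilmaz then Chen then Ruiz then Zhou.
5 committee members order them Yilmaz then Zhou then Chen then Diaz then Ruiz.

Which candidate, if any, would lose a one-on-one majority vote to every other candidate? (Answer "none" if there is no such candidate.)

none

Head-to-head results (19 committee members):
Yilmaz vs Ruiz: Yilmaz wins 12–7.
Yilmaz–Chen: Yilmaz 10–9.
Yilmaz vs Diaz: Yilmaz preferred on 7+5 = 12 ballots; Yilmaz wins 12–7.
Yilmaz–Zhou: Yilmaz 17–2.
Ruiz–Chen: Chen 12–7.
Ruiz vs Diaz: Ruiz preferred on 7 ballots; Diaz wins 12–7.
Ruiz vs Zhou: 7+5 = 12 for Ruiz, 7 for Zhou — Ruiz by 12–7.
Chen–Diaz: Chen 12–7.
Chen vs Zhou: Chen, 12–7.
Diaz–Zhou: Zhou 12–7.
No candidate is winless: Yilmaz beats Ruiz; Ruiz beats Zhou; Chen beats Ruiz; Diaz beats Ruiz; Zhou beats Diaz. There is no Condorcet loser.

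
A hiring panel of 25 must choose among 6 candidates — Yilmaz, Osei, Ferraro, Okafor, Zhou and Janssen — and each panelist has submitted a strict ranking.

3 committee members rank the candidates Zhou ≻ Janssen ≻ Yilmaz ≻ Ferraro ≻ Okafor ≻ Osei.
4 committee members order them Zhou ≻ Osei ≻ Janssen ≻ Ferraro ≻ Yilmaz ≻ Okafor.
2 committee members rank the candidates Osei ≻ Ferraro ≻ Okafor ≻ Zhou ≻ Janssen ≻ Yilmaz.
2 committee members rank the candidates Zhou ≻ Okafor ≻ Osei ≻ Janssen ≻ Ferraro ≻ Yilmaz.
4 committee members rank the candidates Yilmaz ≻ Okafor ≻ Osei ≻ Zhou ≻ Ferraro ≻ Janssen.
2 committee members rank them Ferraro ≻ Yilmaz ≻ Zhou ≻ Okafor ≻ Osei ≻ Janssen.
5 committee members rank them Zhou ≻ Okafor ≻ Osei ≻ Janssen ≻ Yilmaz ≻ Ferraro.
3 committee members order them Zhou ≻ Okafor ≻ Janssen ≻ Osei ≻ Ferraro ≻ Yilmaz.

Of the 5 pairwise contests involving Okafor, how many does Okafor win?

3

Okafor against each rival (25 committee members):
Okafor vs Yilmaz: 2+2+5+3 = 12 for Okafor, 13 for Yilmaz — Yilmaz by 13–12.
Okafor–Osei: Okafor 19–6.
Okafor vs Ferraro: Okafor is ranked higher on 2+4+5+3 = 14 ballots, Ferraro on 11. Okafor wins 14–11.
Okafor vs Zhou: Zhou, 19–6.
Okafor–Janssen: Okafor 18–7.
Okafor beats Osei, Ferraro, Janssen; loses to Yilmaz, Zhou — 3 pairwise wins.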